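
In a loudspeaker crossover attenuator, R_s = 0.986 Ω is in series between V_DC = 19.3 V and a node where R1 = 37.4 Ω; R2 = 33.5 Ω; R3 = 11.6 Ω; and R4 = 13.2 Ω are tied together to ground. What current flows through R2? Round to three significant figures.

Combine the parallel branches: R_p = (1/37.4 + 1/33.5 + 1/11.6 + 1/13.2)⁻¹ = 4.576 Ω.
Node voltage V_A = V_DC · R_p/(R_s + R_p) = 19.3 × 0.8227 = 15.88 V.
Branch current I = V_A/R2 = 15.88/33.5 = 0.4740 A.

I ≈ 0.474 A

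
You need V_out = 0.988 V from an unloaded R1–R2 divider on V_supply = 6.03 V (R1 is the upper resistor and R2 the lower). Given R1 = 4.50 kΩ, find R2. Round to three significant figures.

The divider ratio is R2/(R1+R2) = 0.988/6.03 = 0.1638.
R2 = R1 · 0.1638/(1 − 0.1638) = 0.8818 kΩ.

R2 ≈ 0.882 kΩ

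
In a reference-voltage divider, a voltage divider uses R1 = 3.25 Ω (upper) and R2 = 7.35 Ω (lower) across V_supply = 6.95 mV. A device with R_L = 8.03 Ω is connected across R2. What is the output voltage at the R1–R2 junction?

R2 ‖ R_L = (7.35 × 8.03)/(7.35 + 8.03) = 3.837 Ω.
Now apply the divider: V_out = 6.95 × 0.5414 = 3.763 mV.

V_out ≈ 3.76 mV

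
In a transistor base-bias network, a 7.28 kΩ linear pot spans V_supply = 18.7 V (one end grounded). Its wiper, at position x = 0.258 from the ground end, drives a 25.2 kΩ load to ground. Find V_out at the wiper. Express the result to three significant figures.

Split the track: R_lower = x·R_p = 1.878 kΩ, R_upper = (1−x)·R_p = 5.402 kΩ.
Lower segment in parallel with the load: 1.878 ‖ 25.2 = 1.748 kΩ.
Then V_out = V_supply · 1.748/(5.402 + 1.748) = 4.572 V.
(Unloaded: V_out = x·V_supply = 4.82 V.)

V_out ≈ 4.57 V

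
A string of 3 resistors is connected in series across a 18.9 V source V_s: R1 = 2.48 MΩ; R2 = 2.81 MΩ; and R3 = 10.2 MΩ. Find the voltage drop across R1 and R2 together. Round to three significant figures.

Series total: ΣR = 2.48 + 2.81 + 10.2 = 15.49 MΩ.
R_{R1..R2} = 2.48 + 2.81 = 5.290 MΩ.
Voltage divider: V = V_s · (5.290 / 15.49) = 18.9 × 0.3415 = 6.455 V.

V ≈ 6.45 V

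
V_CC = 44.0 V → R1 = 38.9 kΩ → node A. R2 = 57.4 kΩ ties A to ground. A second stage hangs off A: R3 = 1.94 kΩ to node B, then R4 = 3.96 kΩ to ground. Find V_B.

V_B ≈ 3.57 V

Node A sees R2 in parallel with the series input of stage 2, R3 + R4 = 5.900 kΩ.
Effective lower resistance at A: R2 ‖ 5.900 = 5.350 kΩ.
So V_A = 44.0 × 0.1209 = 5.320 V.
Then the unloaded second divider: V_B = V_A × R4/(R3+R4) = 5.320 × 0.6712 = 3.571 V.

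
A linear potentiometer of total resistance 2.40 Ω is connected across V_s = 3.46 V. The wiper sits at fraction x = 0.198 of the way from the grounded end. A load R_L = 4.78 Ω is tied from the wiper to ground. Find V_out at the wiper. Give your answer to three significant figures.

V_out ≈ 0.634 V

The pot divides into 1.925 Ω above the wiper and 0.4752 Ω below.
(x·R_p) ‖ R_L = 0.4322 Ω.
Then V_out = V_s · 0.4322/(1.925 + 0.4322) = 0.6345 V.
(Unloaded: V_out = x·V_s = 0.685 V.)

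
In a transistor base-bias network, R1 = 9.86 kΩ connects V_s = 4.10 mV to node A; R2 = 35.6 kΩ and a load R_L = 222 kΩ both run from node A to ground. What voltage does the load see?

The load sits in parallel with R2, giving an effective lower resistance R2' = R2·R_L/(R2+R_L) = 30.68 kΩ.
Now apply the divider: V_out = 4.10 × 0.7568 = 3.103 mV.

V_out ≈ 3.10 mV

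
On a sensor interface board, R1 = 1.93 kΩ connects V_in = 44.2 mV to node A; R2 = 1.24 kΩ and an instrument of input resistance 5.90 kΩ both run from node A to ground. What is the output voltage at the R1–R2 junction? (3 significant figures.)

V_out ≈ 15.3 mV

First combine the lower leg with the load: R2 ‖ R_L = 1.025 kΩ.
Voltage divider with the loaded lower leg: V_out = 44.2 × 1.025/(1.93 + 1.025) = 44.2 × 0.3468 = 15.33 mV.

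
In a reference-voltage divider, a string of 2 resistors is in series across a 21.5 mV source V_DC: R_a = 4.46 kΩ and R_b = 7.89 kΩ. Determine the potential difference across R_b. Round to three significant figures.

V ≈ 13.7 mV

Series total: ΣR = 4.46 + 7.89 = 12.35 kΩ.
By the voltage-divider rule, V = 21.5 × 7.890/12.35 = 13.74 mV.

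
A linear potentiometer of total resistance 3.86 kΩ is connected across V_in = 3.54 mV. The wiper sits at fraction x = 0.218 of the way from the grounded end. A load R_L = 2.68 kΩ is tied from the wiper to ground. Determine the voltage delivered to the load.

Split the track: R_lower = x·R_p = 0.8415 kΩ, R_upper = (1−x)·R_p = 3.019 kΩ.
(x·R_p) ‖ R_L = 0.6404 kΩ.
V_out = 3.54 × 0.6404/(3.019 + 0.6404) = 0.6196 mV.

V_out ≈ 0.620 mV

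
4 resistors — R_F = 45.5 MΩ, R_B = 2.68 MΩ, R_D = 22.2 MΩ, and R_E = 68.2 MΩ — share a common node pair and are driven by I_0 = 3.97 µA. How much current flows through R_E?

Total conductance ΣG = 1/45.5 + 1/2.68 + 1/22.2 + 1/68.2 = 0.4548 (units of 1/MΩ).
By the current-divider rule, I = I_0 · G_k/ΣG = 3.97 × 0.03224 = 0.1280 µA.

I ≈ 0.128 µA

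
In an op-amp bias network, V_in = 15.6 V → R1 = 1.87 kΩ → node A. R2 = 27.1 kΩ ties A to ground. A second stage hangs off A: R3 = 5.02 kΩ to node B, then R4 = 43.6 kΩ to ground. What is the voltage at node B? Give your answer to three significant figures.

V_B ≈ 12.6 V

The second stage (R3 + R4 = 48.62 kΩ) loads node A in parallel with R2.
Effective lower resistance at A: R2 ‖ 48.62 = 17.40 kΩ.
So V_A = 15.6 × 0.9030 = 14.09 V.
V_B = V_A × 0.8968 = 12.63 V.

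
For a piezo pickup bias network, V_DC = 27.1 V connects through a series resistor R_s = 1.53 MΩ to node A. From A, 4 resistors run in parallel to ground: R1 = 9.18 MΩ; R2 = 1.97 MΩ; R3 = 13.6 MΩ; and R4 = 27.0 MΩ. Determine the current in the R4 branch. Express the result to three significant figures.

Equivalent of the parallel group: R_p = 1.375 MΩ.
V_A = 27.1 × 1.375/2.905 = 12.83 V.
Branch current I = V_A/R4 = 12.83/27.0 = 0.4751 µA.

I ≈ 0.475 µA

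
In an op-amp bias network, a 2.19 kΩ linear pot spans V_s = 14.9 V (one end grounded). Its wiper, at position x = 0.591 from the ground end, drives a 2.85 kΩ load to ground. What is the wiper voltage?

V_out ≈ 7.43 V

Split the track: R_lower = x·R_p = 1.294 kΩ, R_upper = (1−x)·R_p = 0.8957 kΩ.
R_L loads the lower segment: effective lower R = 0.8901 kΩ.
Loaded-divider output: V_out = 14.9 × 0.4984 = 7.426 V.
(Unloaded: V_out = x·V_s = 8.81 V.)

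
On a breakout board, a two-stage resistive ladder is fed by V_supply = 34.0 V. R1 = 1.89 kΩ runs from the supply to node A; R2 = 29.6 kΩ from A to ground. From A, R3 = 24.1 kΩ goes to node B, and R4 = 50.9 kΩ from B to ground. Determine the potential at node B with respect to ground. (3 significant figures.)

V_B ≈ 21.2 V

Node A sees R2 in parallel with the series input of stage 2, R3 + R4 = 75.00 kΩ.
R2 ‖ (R3+R4) = 21.22 kΩ.
First divider: V_A = V_supply · 21.22/(1.89 + 21.22) = 31.22 V.
V_B = V_A × 0.6787 = 21.19 V.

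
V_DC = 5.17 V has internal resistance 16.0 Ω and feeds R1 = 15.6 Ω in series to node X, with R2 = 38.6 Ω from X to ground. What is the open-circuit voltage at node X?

R1' = 16.0 + 15.6 = 31.60 Ω (source resistance + R1).
Open-circuit (no load on X): V_th = V_DC · R2/(R1' + R2) = 5.17 × 38.6/(31.60 + 38.6) = 2.843 V.

V_th ≈ 2.84 V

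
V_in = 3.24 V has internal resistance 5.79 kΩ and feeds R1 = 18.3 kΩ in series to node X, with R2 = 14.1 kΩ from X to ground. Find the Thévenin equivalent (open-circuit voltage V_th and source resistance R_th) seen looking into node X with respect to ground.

V_th ≈ 1.20 V, R_th ≈ 8.89 kΩ

R1' = 5.79 + 18.3 = 24.09 kΩ (source resistance + R1).
Open-circuit (no load on X): V_th = V_in · R2/(R1' + R2) = 3.24 × 14.1/(24.09 + 14.1) = 1.196 V.
Zeroing V_in shorts the top of R1' to ground, so R_th = R1' ‖ R2 = 8.894 kΩ.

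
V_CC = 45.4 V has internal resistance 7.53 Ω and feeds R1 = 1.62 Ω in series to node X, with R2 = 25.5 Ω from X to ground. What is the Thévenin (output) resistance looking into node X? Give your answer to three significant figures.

R_th ≈ 6.73 Ω

R1' = 7.53 + 1.62 = 9.150 Ω (source resistance + R1).
Looking into X with the source shorted: R_th = R1'·R2/(R1'+R2) = 9.150 × 25.5/34.65 = 6.734 Ω.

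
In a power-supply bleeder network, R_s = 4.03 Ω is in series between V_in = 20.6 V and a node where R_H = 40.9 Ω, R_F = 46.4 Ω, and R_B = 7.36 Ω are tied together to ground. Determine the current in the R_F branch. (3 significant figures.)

I ≈ 0.256 A

Parallel bank: R_p = 1/(1/40.9 + 1/46.4 + 1/7.36) = 5.498 Ω.
V_A = 20.6 × 5.498/9.528 = 11.89 V.
I(R_F) = V_A / R_F = 11.89/46.4 = 0.2562 A.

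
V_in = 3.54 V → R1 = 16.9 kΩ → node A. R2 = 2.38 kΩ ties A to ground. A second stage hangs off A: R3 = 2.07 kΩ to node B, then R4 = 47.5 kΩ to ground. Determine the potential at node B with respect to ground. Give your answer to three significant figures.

V_B ≈ 0.402 V

Looking into the second stage from A: R3 + R4 = 49.57 kΩ appears in parallel with R2.
Effective lower resistance at A: R2 ‖ 49.57 = 2.271 kΩ.
So V_A = 3.54 × 0.1185 = 0.4193 V.
Stage 2 is unloaded, so V_B = V_A · R4/(R3+R4) = 0.4193 × 47.5/49.57 = 0.4018 V.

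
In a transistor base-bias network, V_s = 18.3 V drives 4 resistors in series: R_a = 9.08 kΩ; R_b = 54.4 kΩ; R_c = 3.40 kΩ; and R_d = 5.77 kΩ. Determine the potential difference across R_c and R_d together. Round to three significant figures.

V ≈ 2.31 V

ΣR = 9.08 + 54.4 + 3.40 + 5.77 = 72.65 kΩ.
R_{R_c..R_d} = 3.40 + 5.77 = 9.170 kΩ.
V = V_s · R/ΣR = 18.3 × 0.1262 = 2.310 V.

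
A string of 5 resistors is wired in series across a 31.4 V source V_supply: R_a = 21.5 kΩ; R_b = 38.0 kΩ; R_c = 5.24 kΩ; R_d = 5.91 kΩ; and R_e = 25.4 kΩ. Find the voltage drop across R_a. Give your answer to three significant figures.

Total series resistance ΣR = 21.5 + 38.0 + 5.24 + 5.91 + 25.4 = 96.05 kΩ.
Voltage divider: V = V_supply · (21.50 / 96.05) = 31.4 × 0.2238 = 7.029 V.

V ≈ 7.03 V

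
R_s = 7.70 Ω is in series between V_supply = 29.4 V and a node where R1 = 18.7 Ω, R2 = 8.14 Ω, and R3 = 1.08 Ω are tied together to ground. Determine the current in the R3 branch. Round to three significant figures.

Equivalent of the parallel group: R_p = 0.9072 Ω.
V_A by voltage divider: V_A = 29.4 × 0.9072/(7.70 + 0.9072) = 3.099 V.
Branch current I = V_A/R3 = 3.099/1.08 = 2.869 A.

I ≈ 2.87 A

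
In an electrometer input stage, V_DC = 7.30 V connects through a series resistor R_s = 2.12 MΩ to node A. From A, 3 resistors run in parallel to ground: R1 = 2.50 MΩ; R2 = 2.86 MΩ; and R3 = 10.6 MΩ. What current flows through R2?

Equivalent of the parallel group: R_p = 1.185 MΩ.
V_A by voltage divider: V_A = 7.30 × 1.185/(2.12 + 1.185) = 2.617 V.
Branch current I = V_A/R2 = 2.617/2.86 = 0.9151 µA.
(Check via current divider: I_total = 2.209 µA; share G_k/ΣG = 0.4143 → same result.)

I ≈ 0.915 µA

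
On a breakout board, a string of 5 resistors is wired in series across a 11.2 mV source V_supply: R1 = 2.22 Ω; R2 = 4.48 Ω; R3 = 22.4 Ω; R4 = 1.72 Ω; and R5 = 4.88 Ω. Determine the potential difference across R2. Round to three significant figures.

Total series resistance ΣR = 2.22 + 4.48 + 22.4 + 1.72 + 4.88 = 35.70 Ω.
V = V_supply · R/ΣR = 11.2 × 0.1255 = 1.405 mV.

V ≈ 1.41 mV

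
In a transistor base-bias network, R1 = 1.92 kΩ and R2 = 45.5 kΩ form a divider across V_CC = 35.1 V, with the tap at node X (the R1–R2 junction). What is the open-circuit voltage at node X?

With X open, the divider is unloaded: V_th = 35.1 × 45.5/47.42 = 33.68 V.

V_th ≈ 33.7 V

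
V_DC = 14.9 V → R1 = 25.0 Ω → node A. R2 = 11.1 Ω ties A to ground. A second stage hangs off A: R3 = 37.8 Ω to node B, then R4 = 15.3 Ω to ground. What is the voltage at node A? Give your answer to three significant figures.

V_A ≈ 4.00 V

Node A sees R2 in parallel with the series input of stage 2, R3 + R4 = 53.10 Ω.
R2 ‖ (R3+R4) = 9.181 Ω.
First divider: V_A = V_DC · 9.181/(25.0 + 9.181) = 4.002 V.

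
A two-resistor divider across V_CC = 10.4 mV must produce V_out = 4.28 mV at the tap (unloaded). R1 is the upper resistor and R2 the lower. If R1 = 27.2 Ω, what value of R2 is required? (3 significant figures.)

R2 ≈ 19.0 Ω

V_out/V_CC = R2/(R1+R2) = 0.4115.
R2 = R1 · 0.4115/(1 − 0.4115) = 19.02 Ω.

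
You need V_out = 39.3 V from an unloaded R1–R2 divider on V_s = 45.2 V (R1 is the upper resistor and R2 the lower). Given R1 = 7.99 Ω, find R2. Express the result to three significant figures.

R2 ≈ 53.2 Ω

Required fraction k = V_out/V_s = 0.8695.
So R2 = R1 · V_out/(V_s − V_out) = 7.99 × 39.3/(45.2 − 39.3) = 7.99 × 6.661 = 53.22 Ω.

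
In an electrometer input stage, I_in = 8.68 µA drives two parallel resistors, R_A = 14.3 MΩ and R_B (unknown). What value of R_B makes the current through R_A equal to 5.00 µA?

The fraction through R_A equals R_B/(R_A+R_B).
5.00/8.68 = R_B/(R_A + R_B) → R_B = R_A · (0.5760)/(1 − 0.5760) = 14.3 × 1.359 = 19.43 MΩ.

R_B ≈ 19.4 MΩ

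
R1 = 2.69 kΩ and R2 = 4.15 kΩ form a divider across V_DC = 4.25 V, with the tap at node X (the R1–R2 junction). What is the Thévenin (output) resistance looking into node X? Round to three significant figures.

Zeroing V_DC shorts the top of R1 to ground, so R_th = R1 ‖ R2 = 1.632 kΩ.

R_th ≈ 1.63 kΩ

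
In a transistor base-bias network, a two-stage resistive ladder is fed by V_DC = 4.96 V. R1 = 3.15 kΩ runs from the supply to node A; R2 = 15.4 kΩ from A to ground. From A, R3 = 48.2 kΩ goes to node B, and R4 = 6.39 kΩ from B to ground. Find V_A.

Node A sees R2 in parallel with the series input of stage 2, R3 + R4 = 54.59 kΩ.
Effective lower resistance at A: R2 ‖ 54.59 = 12.01 kΩ.
So V_A = 4.96 × 0.7922 = 3.929 V.

V_A ≈ 3.93 V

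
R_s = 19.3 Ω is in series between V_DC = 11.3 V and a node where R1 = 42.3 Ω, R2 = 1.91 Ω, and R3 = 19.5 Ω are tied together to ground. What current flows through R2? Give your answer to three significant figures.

Equivalent of the parallel group: R_p = 1.671 Ω.
V_A by voltage divider: V_A = 11.3 × 1.671/(19.3 + 1.671) = 0.9003 V.
I(R2) = V_A / R2 = 0.9003/1.91 = 0.4714 A.
(Equivalently: I_total = 0.5388 A, then current-divider fraction G_k/ΣG = 0.8748.)

I ≈ 0.471 A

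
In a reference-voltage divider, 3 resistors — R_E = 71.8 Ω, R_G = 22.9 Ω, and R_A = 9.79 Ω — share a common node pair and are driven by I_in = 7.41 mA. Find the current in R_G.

I ≈ 2.03 mA

Conductances: ΣG = 1/71.8 + 1/22.9 + 1/9.79 = 0.1597 (1/Ω).
R_G takes the fraction G_k/ΣG = 0.04367/0.1597 = 0.2734, so I = 7.41 × 0.2734 = 2.026 mA.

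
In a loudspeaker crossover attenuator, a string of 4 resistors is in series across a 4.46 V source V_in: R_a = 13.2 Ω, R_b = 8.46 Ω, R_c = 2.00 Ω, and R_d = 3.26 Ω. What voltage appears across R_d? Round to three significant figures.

ΣR = 13.2 + 8.46 + 2.00 + 3.26 = 26.92 Ω.
Voltage divider: V = V_in · (3.260 / 26.92) = 4.46 × 0.1211 = 0.5401 V.

V ≈ 0.540 V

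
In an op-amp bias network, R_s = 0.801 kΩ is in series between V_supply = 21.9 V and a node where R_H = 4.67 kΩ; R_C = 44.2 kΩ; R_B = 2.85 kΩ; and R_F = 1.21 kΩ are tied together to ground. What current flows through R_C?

Equivalent of the parallel group: R_p = 0.7072 kΩ.
V_A = 21.9 × 0.7072/1.508 = 10.27 V.
Branch current I = V_A/R_C = 10.27/44.2 = 0.2323 mA.

I ≈ 0.232 mA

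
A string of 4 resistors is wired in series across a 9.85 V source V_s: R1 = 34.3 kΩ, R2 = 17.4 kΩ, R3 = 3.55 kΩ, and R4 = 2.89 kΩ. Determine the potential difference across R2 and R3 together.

V ≈ 3.55 V

ΣR = 34.3 + 17.4 + 3.55 + 2.89 = 58.14 kΩ.
R_{R2..R3} = 17.4 + 3.55 = 20.95 kΩ.
V = V_s · R/ΣR = 9.85 × 0.3603 = 3.549 V.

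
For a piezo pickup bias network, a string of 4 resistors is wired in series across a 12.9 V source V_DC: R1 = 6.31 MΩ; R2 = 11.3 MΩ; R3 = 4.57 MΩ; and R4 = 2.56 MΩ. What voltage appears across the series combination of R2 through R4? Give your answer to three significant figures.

Total series resistance ΣR = 6.31 + 11.3 + 4.57 + 2.56 = 24.74 MΩ.
R_{R2..R4} = 11.3 + 4.57 + 2.56 = 18.43 MΩ.
By the voltage-divider rule, V = 12.9 × 18.43/24.74 = 9.610 V.

V ≈ 9.61 V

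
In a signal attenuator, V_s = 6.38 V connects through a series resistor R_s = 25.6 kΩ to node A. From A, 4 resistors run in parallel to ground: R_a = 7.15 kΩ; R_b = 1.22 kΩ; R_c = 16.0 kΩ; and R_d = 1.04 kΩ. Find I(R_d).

I ≈ 0.118 mA

Combine the parallel branches: R_p = (1/7.15 + 1/1.22 + 1/16.0 + 1/1.04)⁻¹ = 0.5041 kΩ.
V_A = 6.38 × 0.5041/26.10 = 0.1232 V.
I(R_d) = V_A / R_d = 0.1232/1.04 = 0.1185 mA.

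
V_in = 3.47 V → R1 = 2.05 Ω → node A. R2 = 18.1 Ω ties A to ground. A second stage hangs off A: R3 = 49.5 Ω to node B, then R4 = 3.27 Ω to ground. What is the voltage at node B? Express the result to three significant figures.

V_B ≈ 0.187 V

Looking into the second stage from A: R3 + R4 = 52.77 Ω appears in parallel with R2.
R2 ‖ (R3+R4) = 13.48 Ω.
First divider: V_A = V_in · 13.48/(2.05 + 13.48) = 3.012 V.
Stage 2 is unloaded, so V_B = V_A · R4/(R3+R4) = 3.012 × 3.27/52.77 = 0.1866 V.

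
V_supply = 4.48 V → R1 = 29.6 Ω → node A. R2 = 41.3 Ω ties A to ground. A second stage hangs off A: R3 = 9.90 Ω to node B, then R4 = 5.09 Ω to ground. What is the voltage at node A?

V_A ≈ 1.21 V

The second stage (R3 + R4 = 14.99 Ω) loads node A in parallel with R2.
R2 ‖ (R3+R4) = 11.00 Ω.
So V_A = 4.48 × 0.2709 = 1.214 V.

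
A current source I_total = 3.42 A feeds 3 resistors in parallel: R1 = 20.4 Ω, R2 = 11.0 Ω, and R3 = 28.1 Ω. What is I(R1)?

I ≈ 0.955 A

Total conductance ΣG = 1/20.4 + 1/11.0 + 1/28.1 = 0.1755 (units of 1/Ω).
Current divider: I(R1) = I_total · G_k/ΣG = 3.42 × (0.04902/0.1755) = 3.42 × 0.2793 = 0.9552 A.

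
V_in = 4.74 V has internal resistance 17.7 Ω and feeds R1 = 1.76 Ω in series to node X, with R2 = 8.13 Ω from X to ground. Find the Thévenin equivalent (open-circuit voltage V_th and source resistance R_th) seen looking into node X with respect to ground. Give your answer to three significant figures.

R1' = 17.7 + 1.76 = 19.46 Ω (source resistance + R1).
Open-circuit (no load on X): V_th = V_in · R2/(R1' + R2) = 4.74 × 8.13/(19.46 + 8.13) = 1.397 V.
Zeroing V_in shorts the top of R1' to ground, so R_th = R1' ‖ R2 = 5.734 Ω.

V_th ≈ 1.40 V, R_th ≈ 5.73 Ω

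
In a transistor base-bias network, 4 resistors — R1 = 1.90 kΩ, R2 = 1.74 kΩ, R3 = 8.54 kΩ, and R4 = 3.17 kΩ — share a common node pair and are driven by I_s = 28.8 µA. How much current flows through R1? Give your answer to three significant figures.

Total conductance ΣG = 1/1.90 + 1/1.74 + 1/8.54 + 1/3.17 = 1.534 (units of 1/kΩ).
R1 takes the fraction G_k/ΣG = 0.5263/1.534 = 0.3432, so I = 28.8 × 0.3432 = 9.884 µA.

I ≈ 9.88 µA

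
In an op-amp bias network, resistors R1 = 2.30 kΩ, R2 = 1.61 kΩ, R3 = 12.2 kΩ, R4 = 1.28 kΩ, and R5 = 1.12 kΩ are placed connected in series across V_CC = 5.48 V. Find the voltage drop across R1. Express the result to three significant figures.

V ≈ 0.681 V

ΣR = 2.30 + 1.61 + 12.2 + 1.28 + 1.12 = 18.51 kΩ.
By the voltage-divider rule, V = 5.48 × 2.300/18.51 = 0.6809 V.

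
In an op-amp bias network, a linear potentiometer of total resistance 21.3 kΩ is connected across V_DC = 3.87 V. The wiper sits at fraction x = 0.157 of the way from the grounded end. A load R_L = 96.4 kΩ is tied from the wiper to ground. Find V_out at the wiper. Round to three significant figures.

V_out ≈ 0.590 V

Lower segment x·R_p = 3.344 kΩ; upper segment (1−x)·R_p = 17.96 kΩ.
R_L loads the lower segment: effective lower R = 3.232 kΩ.
V_out = 3.87 × 3.232/(17.96 + 3.232) = 0.5903 V.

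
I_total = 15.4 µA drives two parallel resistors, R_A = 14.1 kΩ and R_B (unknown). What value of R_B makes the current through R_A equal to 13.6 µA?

R_B ≈ 107 kΩ

In a two-way split, I_A/I_total = R_B/(R_A + R_B).
With f = 0.8831, R_B = R_A · f/(1−f) = 14.1 × 7.556 = 106.5 kΩ.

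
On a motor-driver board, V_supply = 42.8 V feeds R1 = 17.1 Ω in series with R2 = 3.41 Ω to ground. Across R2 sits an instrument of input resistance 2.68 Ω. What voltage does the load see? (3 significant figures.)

V_out ≈ 3.45 V

The load sits in parallel with R2, giving an effective lower resistance R2' = R2·R_L/(R2+R_L) = 1.501 Ω.
Voltage divider with the loaded lower leg: V_out = 42.8 × 1.501/(17.1 + 1.501) = 42.8 × 0.08068 = 3.453 V.
(Unloaded it would be 7.12 V; the load pulls it down.)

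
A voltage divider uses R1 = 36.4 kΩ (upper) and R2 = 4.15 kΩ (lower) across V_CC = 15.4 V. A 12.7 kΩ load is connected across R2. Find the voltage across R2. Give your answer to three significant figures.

V_out ≈ 1.22 V

R2 ‖ R_L = (4.15 × 12.7)/(4.15 + 12.7) = 3.128 kΩ.
Then V_out = V_CC · R2'/(R1 + R2') = 15.4 × 3.128/39.53 = 1.219 V.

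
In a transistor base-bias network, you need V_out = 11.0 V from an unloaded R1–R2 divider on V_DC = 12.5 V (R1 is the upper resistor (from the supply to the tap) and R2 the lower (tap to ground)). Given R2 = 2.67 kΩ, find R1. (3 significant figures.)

R1 ≈ 0.364 kΩ

Required fraction k = V_out/V_DC = 0.8800.
Rearranging, R1 = R2·(1−k)/k = 2.67 × 0.1364 = 0.3641 kΩ.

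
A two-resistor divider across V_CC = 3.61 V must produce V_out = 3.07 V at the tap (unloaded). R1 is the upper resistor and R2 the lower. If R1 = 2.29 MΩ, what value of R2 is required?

Required fraction k = V_out/V_CC = 0.8504.
R2 = R1 · 0.8504/(1 − 0.8504) = 13.02 MΩ.

R2 ≈ 13.0 MΩ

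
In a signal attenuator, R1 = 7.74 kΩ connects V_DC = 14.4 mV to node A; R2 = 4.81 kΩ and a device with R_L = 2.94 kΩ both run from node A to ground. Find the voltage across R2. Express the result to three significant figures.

V_out ≈ 2.75 mV

First combine the lower leg with the load: R2 ‖ R_L = 1.825 kΩ.
Now apply the divider: V_out = 14.4 × 0.1908 = 2.747 mV.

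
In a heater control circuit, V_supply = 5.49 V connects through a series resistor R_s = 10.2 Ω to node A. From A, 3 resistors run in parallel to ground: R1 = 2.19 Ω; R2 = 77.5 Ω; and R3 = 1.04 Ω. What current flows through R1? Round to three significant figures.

Combine the parallel branches: R_p = (1/2.19 + 1/77.5 + 1/1.04)⁻¹ = 0.6988 Ω.
V_A by voltage divider: V_A = 5.49 × 0.6988/(10.2 + 0.6988) = 0.3520 V.
I(R1) = V_A / R1 = 0.3520/2.19 = 0.1607 A.

I ≈ 0.161 A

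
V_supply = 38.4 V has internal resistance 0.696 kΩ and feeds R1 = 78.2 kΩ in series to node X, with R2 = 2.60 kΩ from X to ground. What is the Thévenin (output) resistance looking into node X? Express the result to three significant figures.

R1' = 0.696 + 78.2 = 78.90 kΩ (source resistance + R1).
With V_supply suppressed (replaced by a short), R_th = R1' ‖ R2 = (78.90 × 2.60)/(78.90 + 2.60) = 2.517 kΩ.

R_th ≈ 2.52 kΩ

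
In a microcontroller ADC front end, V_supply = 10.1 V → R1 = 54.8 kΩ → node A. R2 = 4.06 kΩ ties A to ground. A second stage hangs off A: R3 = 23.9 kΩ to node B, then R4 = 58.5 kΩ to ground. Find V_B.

V_B ≈ 0.473 V

Looking into the second stage from A: R3 + R4 = 82.40 kΩ appears in parallel with R2.
R2 ‖ (R3+R4) = 3.869 kΩ.
First divider: V_A = V_supply · 3.869/(54.8 + 3.869) = 0.6661 V.
Stage 2 is unloaded, so V_B = V_A · R4/(R3+R4) = 0.6661 × 58.5/82.40 = 0.4729 V.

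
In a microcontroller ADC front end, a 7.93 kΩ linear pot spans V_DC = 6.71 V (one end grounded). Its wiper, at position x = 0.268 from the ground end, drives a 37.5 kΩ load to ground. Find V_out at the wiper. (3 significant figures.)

Lower segment x·R_p = 2.125 kΩ; upper segment (1−x)·R_p = 5.805 kΩ.
(x·R_p) ‖ R_L = 2.011 kΩ.
V_out = 6.71 × 2.011/(5.805 + 2.011) = 1.727 V.
(Unloaded: V_out = x·V_DC = 1.80 V.)

V_out ≈ 1.73 V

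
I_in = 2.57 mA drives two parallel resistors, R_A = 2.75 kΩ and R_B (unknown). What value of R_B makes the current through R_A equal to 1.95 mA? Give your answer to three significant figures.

R_B ≈ 8.65 kΩ

In a two-way split, I_A/I_in = R_B/(R_A + R_B).
1.95/2.57 = R_B/(R_A + R_B) → R_B = R_A · (0.7588)/(1 − 0.7588) = 2.75 × 3.145 = 8.649 kΩ.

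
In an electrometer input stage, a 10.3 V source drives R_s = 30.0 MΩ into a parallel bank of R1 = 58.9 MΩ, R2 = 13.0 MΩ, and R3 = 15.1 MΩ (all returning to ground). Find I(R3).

Equivalent of the parallel group: R_p = 6.245 MΩ.
Node voltage V_A = V_supply · R_p/(R_s + R_p) = 10.3 × 0.1723 = 1.775 V.
Branch current I = V_A/R3 = 1.775/15.1 = 0.1175 µA.

I ≈ 0.118 µA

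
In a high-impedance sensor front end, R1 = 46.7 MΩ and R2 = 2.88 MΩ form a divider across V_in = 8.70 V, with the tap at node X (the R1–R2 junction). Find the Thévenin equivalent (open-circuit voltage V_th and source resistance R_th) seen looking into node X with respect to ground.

Open-circuit (no load on X): V_th = V_in · R2/(R1 + R2) = 8.70 × 2.88/(46.70 + 2.88) = 0.5054 V.
Zeroing V_in shorts the top of R1 to ground, so R_th = R1 ‖ R2 = 2.713 MΩ.

V_th ≈ 0.505 V, R_th ≈ 2.71 MΩ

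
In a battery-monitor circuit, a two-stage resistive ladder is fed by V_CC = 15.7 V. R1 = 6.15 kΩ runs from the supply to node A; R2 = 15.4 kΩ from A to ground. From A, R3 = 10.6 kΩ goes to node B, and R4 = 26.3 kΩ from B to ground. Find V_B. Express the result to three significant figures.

V_B ≈ 7.15 V

Looking into the second stage from A: R3 + R4 = 36.90 kΩ appears in parallel with R2.
Effective lower resistance at A: R2 ‖ 36.90 = 10.87 kΩ.
First divider: V_A = V_CC · 10.87/(6.15 + 10.87) = 10.03 V.
Then the unloaded second divider: V_B = V_A × R4/(R3+R4) = 10.03 × 0.7127 = 7.145 V.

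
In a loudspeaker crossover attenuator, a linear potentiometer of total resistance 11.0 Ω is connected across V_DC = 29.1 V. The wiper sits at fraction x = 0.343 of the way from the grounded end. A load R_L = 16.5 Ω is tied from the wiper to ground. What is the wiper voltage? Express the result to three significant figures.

Split the track: R_lower = x·R_p = 3.773 Ω, R_upper = (1−x)·R_p = 7.227 Ω.
Lower segment in parallel with the load: 3.773 ‖ 16.5 = 3.071 Ω.
Then V_out = V_DC · 3.071/(7.227 + 3.071) = 8.678 V.

V_out ≈ 8.68 V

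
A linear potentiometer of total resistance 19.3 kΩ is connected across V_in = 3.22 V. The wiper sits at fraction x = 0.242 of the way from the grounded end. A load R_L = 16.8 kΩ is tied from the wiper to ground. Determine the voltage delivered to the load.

The pot divides into 14.63 kΩ above the wiper and 4.671 kΩ below.
(x·R_p) ‖ R_L = 3.655 kΩ.
V_out = 3.22 × 3.655/(14.63 + 3.655) = 0.6436 V.

V_out ≈ 0.644 V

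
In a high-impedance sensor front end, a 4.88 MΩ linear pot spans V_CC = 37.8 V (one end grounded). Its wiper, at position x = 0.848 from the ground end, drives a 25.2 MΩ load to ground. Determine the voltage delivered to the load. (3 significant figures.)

V_out ≈ 31.3 V

Split the track: R_lower = x·R_p = 4.138 MΩ, R_upper = (1−x)·R_p = 0.7418 MΩ.
(x·R_p) ‖ R_L = 3.555 MΩ.
Loaded-divider output: V_out = 37.8 × 0.8273 = 31.27 V.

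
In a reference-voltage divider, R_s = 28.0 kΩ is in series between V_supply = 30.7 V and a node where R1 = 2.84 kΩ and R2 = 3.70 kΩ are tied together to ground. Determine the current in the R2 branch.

I ≈ 0.450 mA

Equivalent of the parallel group: R_p = 1.607 kΩ.
Node voltage V_A = V_supply · R_p/(R_s + R_p) = 30.7 × 0.05427 = 1.666 V.
Branch current I = V_A/R2 = 1.666/3.70 = 0.4503 mA.
(Equivalently: I_total = 1.037 mA, then current-divider fraction G_k/ΣG = 0.4343.)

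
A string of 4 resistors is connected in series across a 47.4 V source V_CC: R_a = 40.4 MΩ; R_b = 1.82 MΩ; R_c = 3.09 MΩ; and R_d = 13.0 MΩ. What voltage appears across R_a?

V ≈ 32.8 V

ΣR = 40.4 + 1.82 + 3.09 + 13.0 = 58.31 MΩ.
V = V_CC · R/ΣR = 47.4 × 0.6928 = 32.84 V.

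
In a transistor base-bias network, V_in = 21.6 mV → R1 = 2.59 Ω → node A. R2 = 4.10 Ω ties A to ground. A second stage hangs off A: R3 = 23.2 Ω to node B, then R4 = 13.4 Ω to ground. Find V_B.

V_B ≈ 4.65 mV

Looking into the second stage from A: R3 + R4 = 36.60 Ω appears in parallel with R2.
R2 ‖ (R3+R4) = 3.687 Ω.
V_A = 21.6 × 3.687/(2.59 + 3.687) = 12.69 mV.
Then the unloaded second divider: V_B = V_A × R4/(R3+R4) = 12.69 × 0.3661 = 4.645 mV.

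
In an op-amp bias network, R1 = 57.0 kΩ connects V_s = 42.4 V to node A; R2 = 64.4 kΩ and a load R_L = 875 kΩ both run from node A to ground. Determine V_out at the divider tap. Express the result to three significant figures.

V_out ≈ 21.7 V

R2 ‖ R_L = (64.4 × 875)/(64.4 + 875) = 59.99 kΩ.
Then V_out = V_s · R2'/(R1 + R2') = 42.4 × 59.99/117.0 = 21.74 V.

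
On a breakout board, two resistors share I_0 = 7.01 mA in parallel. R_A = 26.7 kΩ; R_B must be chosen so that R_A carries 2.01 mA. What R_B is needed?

R_B ≈ 10.7 kΩ

The fraction through R_A equals R_B/(R_A+R_B).
2.01/7.01 = R_B/(R_A + R_B) → R_B = R_A · (0.2867)/(1 − 0.2867) = 26.7 × 0.4020 = 10.73 kΩ.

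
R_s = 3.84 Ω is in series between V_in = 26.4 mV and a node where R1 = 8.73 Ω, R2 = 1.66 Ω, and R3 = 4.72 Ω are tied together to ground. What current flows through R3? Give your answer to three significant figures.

I ≈ 1.22 mA

Equivalent of the parallel group: R_p = 1.077 Ω.
V_A by voltage divider: V_A = 26.4 × 1.077/(3.84 + 1.077) = 5.781 mV.
Branch current I = V_A/R3 = 5.781/4.72 = 1.225 mA.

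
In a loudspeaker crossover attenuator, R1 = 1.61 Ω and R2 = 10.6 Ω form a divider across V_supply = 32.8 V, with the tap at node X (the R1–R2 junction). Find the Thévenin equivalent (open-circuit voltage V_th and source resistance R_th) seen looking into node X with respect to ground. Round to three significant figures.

V_th ≈ 28.5 V, R_th ≈ 1.40 Ω

With X open, the divider is unloaded: V_th = 32.8 × 10.6/12.21 = 28.48 V.
Looking into X with the source shorted: R_th = R1·R2/(R1+R2) = 1.610 × 10.6/12.21 = 1.398 Ω.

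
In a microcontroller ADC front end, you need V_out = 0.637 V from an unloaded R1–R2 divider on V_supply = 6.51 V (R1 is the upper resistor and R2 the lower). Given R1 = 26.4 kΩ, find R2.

R2 ≈ 2.86 kΩ

Required fraction k = V_out/V_supply = 0.09785.
So R2 = R1 · V_out/(V_supply − V_out) = 26.4 × 0.637/(6.51 − 0.637) = 26.4 × 0.1085 = 2.863 kΩ.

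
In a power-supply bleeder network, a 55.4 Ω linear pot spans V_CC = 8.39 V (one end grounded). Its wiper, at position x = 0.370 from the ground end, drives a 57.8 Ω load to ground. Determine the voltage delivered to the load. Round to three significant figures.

V_out ≈ 2.54 V

Split the track: R_lower = x·R_p = 20.50 Ω, R_upper = (1−x)·R_p = 34.90 Ω.
Lower segment in parallel with the load: 20.50 ‖ 57.8 = 15.13 Ω.
Then V_out = V_CC · 15.13/(34.90 + 15.13) = 2.537 V.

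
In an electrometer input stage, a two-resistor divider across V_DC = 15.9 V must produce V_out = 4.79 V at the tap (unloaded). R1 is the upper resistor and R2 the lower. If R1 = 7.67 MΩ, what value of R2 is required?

R2 ≈ 3.31 MΩ

V_out/V_DC = R2/(R1+R2) = 0.3013.
Rearranging, R2 = R1·k/(1−k) = 7.67 × 0.4311 = 3.307 MΩ.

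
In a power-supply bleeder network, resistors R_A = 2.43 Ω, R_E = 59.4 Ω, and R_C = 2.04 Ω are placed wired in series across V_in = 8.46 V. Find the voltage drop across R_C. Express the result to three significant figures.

Series total: ΣR = 2.43 + 59.4 + 2.04 = 63.87 Ω.
Voltage divider: V = V_in · (2.040 / 63.87) = 8.46 × 0.03194 = 0.2702 V.

V ≈ 0.270 V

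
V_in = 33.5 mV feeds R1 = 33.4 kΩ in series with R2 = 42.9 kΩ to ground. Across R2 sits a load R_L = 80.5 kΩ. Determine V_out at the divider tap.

R2 ‖ R_L = (42.9 × 80.5)/(42.9 + 80.5) = 27.99 kΩ.
Then V_out = V_in · R2'/(R1 + R2') = 33.5 × 27.99/61.39 = 15.27 mV.

V_out ≈ 15.3 mV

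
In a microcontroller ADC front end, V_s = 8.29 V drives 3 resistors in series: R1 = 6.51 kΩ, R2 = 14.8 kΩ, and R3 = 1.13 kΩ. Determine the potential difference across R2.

V ≈ 5.47 V

Total series resistance ΣR = 6.51 + 14.8 + 1.13 = 22.44 kΩ.
Voltage divider: V = V_s · (14.80 / 22.44) = 8.29 × 0.6595 = 5.468 V.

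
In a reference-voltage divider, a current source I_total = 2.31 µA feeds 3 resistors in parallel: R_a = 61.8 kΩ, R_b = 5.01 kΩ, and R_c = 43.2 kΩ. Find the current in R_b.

I ≈ 1.93 µA

Conductances: ΣG = 1/61.8 + 1/5.01 + 1/43.2 = 0.2389 (1/kΩ).
Current divider: I(R_b) = I_total · G_k/ΣG = 2.31 × (0.1996/0.2389) = 2.31 × 0.8354 = 1.930 µA.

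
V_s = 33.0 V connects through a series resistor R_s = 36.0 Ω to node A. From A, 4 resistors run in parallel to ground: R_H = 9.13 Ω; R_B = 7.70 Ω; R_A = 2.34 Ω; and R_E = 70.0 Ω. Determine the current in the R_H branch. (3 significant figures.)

I ≈ 0.142 A

Combine the parallel branches: R_p = (1/9.13 + 1/7.70 + 1/2.34 + 1/70.0)⁻¹ = 1.468 Ω.
Node voltage V_A = V_s · R_p/(R_s + R_p) = 33.0 × 0.03919 = 1.293 V.
I(R_H) = V_A / R_H = 1.293/9.13 = 0.1416 A.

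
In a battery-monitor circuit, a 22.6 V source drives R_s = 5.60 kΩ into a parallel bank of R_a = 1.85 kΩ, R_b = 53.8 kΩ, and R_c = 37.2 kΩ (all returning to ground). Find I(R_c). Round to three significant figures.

I ≈ 0.142 mA

Combine the parallel branches: R_p = (1/1.85 + 1/53.8 + 1/37.2)⁻¹ = 1.706 kΩ.
V_A = 22.6 × 1.706/7.306 = 5.278 V.
I(R_c) = V_A / R_c = 5.278/37.2 = 0.1419 mA.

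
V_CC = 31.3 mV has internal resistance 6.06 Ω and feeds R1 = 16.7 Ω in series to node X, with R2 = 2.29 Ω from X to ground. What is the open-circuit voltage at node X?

V_th ≈ 2.86 mV

R1' = 6.06 + 16.7 = 22.76 Ω (source resistance + R1).
V_th is the unloaded tap voltage: V_CC · R2/(R1'+R2) = 31.3 × 0.09142 = 2.861 mV.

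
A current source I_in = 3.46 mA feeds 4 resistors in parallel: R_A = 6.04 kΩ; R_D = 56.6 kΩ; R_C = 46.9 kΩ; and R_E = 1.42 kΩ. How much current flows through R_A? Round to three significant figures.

Conductances: ΣG = 1/6.04 + 1/56.6 + 1/46.9 + 1/1.42 = 0.9088 (1/kΩ).
By the current-divider rule, I = I_in · G_k/ΣG = 3.46 × 0.1822 = 0.6303 mA.

I ≈ 0.630 mA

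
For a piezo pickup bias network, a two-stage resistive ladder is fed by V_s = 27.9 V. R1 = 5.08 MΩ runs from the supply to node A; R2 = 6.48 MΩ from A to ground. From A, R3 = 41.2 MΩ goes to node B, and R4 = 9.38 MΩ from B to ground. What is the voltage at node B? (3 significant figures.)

Looking into the second stage from A: R3 + R4 = 50.58 MΩ appears in parallel with R2.
Effective lower resistance at A: R2 ‖ 50.58 = 5.744 MΩ.
V_A = 27.9 × 5.744/(5.08 + 5.744) = 14.81 V.
Then the unloaded second divider: V_B = V_A × R4/(R3+R4) = 14.81 × 0.1854 = 2.746 V.

V_B ≈ 2.75 V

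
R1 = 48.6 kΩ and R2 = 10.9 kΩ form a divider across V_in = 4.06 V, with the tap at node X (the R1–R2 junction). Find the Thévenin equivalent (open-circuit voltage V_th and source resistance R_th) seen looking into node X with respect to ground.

V_th is the unloaded tap voltage: V_in · R2/(R1+R2) = 4.06 × 0.1832 = 0.7438 V.
Zeroing V_in shorts the top of R1 to ground, so R_th = R1 ‖ R2 = 8.903 kΩ.

V_th ≈ 0.744 V, R_th ≈ 8.90 kΩ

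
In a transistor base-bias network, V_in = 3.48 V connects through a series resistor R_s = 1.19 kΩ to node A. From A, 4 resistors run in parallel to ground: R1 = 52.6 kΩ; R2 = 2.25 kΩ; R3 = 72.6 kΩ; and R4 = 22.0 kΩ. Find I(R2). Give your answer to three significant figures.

Combine the parallel branches: R_p = (1/52.6 + 1/2.25 + 1/72.6 + 1/22.0)⁻¹ = 1.913 kΩ.
V_A by voltage divider: V_A = 3.48 × 1.913/(1.19 + 1.913) = 2.146 V.
I(R2) = V_A / R2 = 2.146/2.25 = 0.9536 mA.
(Equivalently: I_total = 1.121 mA, then current-divider fraction G_k/ΣG = 0.8503.)

I ≈ 0.954 mA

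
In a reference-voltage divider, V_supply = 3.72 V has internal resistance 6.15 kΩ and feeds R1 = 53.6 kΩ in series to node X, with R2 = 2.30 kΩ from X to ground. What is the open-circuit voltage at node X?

R1' = 6.15 + 53.6 = 59.75 kΩ (source resistance + R1).
With X open, the divider is unloaded: V_th = 3.72 × 2.30/62.05 = 0.1379 V.

V_th ≈ 0.138 V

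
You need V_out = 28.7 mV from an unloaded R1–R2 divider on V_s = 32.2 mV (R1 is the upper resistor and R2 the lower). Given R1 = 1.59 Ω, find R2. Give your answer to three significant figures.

The divider ratio is R2/(R1+R2) = 28.7/32.2 = 0.8913.
So R2 = R1 · V_out/(V_s − V_out) = 1.59 × 28.7/(32.2 − 28.7) = 1.59 × 8.200 = 13.04 Ω.

R2 ≈ 13.0 Ω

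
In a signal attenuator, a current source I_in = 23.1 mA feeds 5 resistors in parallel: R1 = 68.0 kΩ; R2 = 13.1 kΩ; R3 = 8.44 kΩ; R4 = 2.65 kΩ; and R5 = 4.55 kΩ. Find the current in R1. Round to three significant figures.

I ≈ 0.421 mA

Total conductance ΣG = 1/68.0 + 1/13.1 + 1/8.44 + 1/2.65 + 1/4.55 = 0.8067 (units of 1/kΩ).
By the current-divider rule, I = I_in · G_k/ΣG = 23.1 × 0.01823 = 0.4211 mA.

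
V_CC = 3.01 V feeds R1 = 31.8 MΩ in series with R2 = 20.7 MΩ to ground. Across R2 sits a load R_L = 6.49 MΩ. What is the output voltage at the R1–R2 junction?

V_out ≈ 0.405 V

The load sits in parallel with R2, giving an effective lower resistance R2' = R2·R_L/(R2+R_L) = 4.941 MΩ.
Now apply the divider: V_out = 3.01 × 0.1345 = 0.4048 V.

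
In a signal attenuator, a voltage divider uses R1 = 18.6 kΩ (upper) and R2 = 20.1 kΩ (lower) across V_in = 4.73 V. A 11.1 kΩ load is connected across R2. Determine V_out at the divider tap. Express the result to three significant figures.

V_out ≈ 1.31 V

First combine the lower leg with the load: R2 ‖ R_L = 7.151 kΩ.
Voltage divider with the loaded lower leg: V_out = 4.73 × 7.151/(18.6 + 7.151) = 4.73 × 0.2777 = 1.314 V.
(Unloaded it would be 2.46 V; the load pulls it down.)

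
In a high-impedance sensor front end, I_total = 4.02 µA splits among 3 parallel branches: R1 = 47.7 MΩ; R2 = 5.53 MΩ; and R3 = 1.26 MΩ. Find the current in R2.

I ≈ 0.730 µA

ΣG = 1/47.7 + 1/5.53 + 1/1.26 = 0.9954.
Current divider: I(R2) = I_total · G_k/ΣG = 4.02 × (0.1808/0.9954) = 4.02 × 0.1817 = 0.7303 µA.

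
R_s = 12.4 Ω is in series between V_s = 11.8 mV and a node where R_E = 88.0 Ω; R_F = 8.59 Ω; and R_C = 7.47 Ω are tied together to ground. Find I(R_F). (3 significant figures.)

I ≈ 0.324 mA

Equivalent of the parallel group: R_p = 3.822 Ω.
V_A = 11.8 × 3.822/16.22 = 2.780 mV.
Branch current I = V_A/R_F = 2.780/8.59 = 0.3236 mA.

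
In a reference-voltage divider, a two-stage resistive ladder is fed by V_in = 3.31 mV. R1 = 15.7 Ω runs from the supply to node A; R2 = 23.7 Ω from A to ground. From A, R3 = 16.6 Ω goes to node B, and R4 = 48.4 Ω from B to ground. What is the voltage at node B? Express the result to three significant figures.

Looking into the second stage from A: R3 + R4 = 65.00 Ω appears in parallel with R2.
Effective lower resistance at A: R2 ‖ 65.00 = 17.37 Ω.
First divider: V_A = V_in · 17.37/(15.7 + 17.37) = 1.738 mV.
Stage 2 is unloaded, so V_B = V_A · R4/(R3+R4) = 1.738 × 48.4/65.00 = 1.294 mV.

V_B ≈ 1.29 mV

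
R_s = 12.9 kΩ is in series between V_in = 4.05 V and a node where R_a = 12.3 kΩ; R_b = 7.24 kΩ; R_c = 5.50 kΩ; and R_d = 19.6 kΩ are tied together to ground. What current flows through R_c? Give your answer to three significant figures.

Combine the parallel branches: R_p = (1/12.3 + 1/7.24 + 1/5.50 + 1/19.6)⁻¹ = 2.211 kΩ.
V_A = 4.05 × 2.211/15.11 = 0.5926 V.
I(R_c) = V_A / R_c = 0.5926/5.50 = 0.1077 mA.

I ≈ 0.108 mA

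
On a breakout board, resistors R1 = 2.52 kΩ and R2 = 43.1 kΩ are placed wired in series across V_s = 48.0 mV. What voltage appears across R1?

V ≈ 2.65 mV

Total series resistance ΣR = 2.52 + 43.1 = 45.62 kΩ.
V = V_s · R/ΣR = 48.0 × 0.05524 = 2.651 mV.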